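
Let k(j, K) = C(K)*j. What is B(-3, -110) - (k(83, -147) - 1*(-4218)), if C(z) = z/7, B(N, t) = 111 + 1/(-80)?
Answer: -189121/80 ≈ -2364.0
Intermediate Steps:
B(N, t) = 8879/80 (B(N, t) = 111 - 1/80 = 8879/80)
C(z) = z/7 (C(z) = z*(1/7) = z/7)
k(j, K) = K*j/7 (k(j, K) = (K/7)*j = K*j/7)
B(-3, -110) - (k(83, -147) - 1*(-4218)) = 8879/80 - ((1/7)*(-147)*83 - 1*(-4218)) = 8879/80 - (-1743 + 4218) = 8879/80 - 1*2475 = 8879/80 - 2475 = -189121/80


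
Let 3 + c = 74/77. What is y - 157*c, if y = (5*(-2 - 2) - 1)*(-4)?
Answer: 31117/77 ≈ 404.12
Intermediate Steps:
y = 84 (y = (5*(-4) - 1)*(-4) = (-20 - 1)*(-4) = -21*(-4) = 84)
c = -157/77 (c = -3 + 74/77 = -157/77 ≈ -2.0390)
y - 157*c = 84 - 157*(-157/77) = 84 + 24649/77 = 31117/77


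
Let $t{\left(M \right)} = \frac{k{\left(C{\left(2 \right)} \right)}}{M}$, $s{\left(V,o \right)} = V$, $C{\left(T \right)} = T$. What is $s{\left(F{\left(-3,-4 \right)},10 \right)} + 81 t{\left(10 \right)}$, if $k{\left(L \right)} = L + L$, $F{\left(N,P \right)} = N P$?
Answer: $\frac{222}{5} \approx 44.4$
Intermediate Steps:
$k{\left(L \right)} = 2 L$
$t{\left(M \right)} = \frac{4}{M}$ ($t{\left(M \right)} = \frac{2 \cdot 2}{M} = \frac{4}{M}$)
$s{\left(F{\left(-3,-4 \right)},10 \right)} + 81 t{\left(10 \right)} = \left(-3\right) \left(-4\right) + 81 \cdot \frac{4}{10} = 12 + 81 \cdot 4 \cdot \frac{1}{10} = 12 + 81 \cdot \frac{2}{5} = 12 + \frac{162}{5} = \frac{222}{5}$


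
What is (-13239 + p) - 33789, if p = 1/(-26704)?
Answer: -1255835713/26704 ≈ -47028.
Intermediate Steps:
p = -1/26704 ≈ -3.7448e-5
(-13239 + p) - 33789 = (-13239 - 1/26704) - 33789 = -353534257/26704 - 33789 = -1255835713/26704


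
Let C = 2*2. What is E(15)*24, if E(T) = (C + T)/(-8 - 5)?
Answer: -456/13 ≈ -35.077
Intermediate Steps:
C = 4
E(T) = -4/13 - T/13 (E(T) = (4 + T)/(-8 - 5) = (4 + T)/(-13) = (4 + T)*(-1/13) = -4/13 - T/13)
E(15)*24 = (-4/13 - 1/13*15)*24 = (-4/13 - 15/13)*24 = -19/13*24 = -456/13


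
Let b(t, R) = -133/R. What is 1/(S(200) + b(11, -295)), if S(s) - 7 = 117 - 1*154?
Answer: -295/8717 ≈ -0.033842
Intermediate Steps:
S(s) = -30 (S(s) = 7 + (117 - 1*154) = 7 + (117 - 154) = 7 - 37 = -30)
1/(S(200) + b(11, -295)) = 1/(-30 - 133/(-295)) = 1/(-30 - 133*(-1/295)) = 1/(-30 + 133/295) = 1/(-8717/295) = -295/8717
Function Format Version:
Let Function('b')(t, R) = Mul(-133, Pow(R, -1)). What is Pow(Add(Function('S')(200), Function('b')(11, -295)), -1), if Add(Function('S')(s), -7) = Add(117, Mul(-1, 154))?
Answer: Rational(-295, 8717) ≈ -0.033842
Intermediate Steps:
Function('S')(s) = -30 (Function('S')(s) = Add(7, Add(117, Mul(-1, 154))) = Add(7, Add(117, -154)) = Add(7, -37) = -30)
Pow(Add(Function('S')(200), Function('b')(11, -295)), -1) = Pow(Add(-30, Mul(-133, Pow(-295, -1))), -1) = Pow(Add(-30, Mul(-133, Rational(-1, 295))), -1) = Pow(Add(-30, Rational(133, 295)), -1) = Pow(Rational(-8717, 295), -1) = Rational(-295, 8717)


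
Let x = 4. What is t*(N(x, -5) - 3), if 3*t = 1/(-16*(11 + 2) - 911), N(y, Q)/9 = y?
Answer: -11/1119 ≈ -0.0098302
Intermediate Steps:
N(y, Q) = 9*y
t = -1/3357 (t = 1/(3*(-16*(11 + 2) - 911)) = 1/(3*(-16*13 - 911)) = 1/(3*(-208 - 911)) = (⅓)/(-1119) = (⅓)*(-1/1119) = -1/3357 ≈ -0.00029788)
t*(N(x, -5) - 3) = -(9*4 - 3)/3357 = -(36 - 3)/3357 = -1/3357*33 = -11/1119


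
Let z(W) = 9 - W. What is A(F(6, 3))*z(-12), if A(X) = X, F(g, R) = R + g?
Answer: 189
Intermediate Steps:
A(F(6, 3))*z(-12) = (3 + 6)*(9 - 1*(-12)) = 9*(9 + 12) = 9*21 = 189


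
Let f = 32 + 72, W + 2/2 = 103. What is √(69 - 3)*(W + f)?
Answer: 206*√66 ≈ 1673.6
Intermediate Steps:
W = 102 (W = -1 + 103 = 102)
f = 104
√(69 - 3)*(W + f) = √(69 - 3)*(102 + 104) = √66*206 = 206*√66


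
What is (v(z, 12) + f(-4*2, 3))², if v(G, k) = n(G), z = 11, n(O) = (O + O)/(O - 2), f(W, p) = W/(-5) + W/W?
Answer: 51529/2025 ≈ 25.446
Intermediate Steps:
f(W, p) = 1 - W/5 (f(W, p) = W*(-⅕) + 1 = -W/5 + 1 = 1 - W/5)
n(O) = 2*O/(-2 + O) (n(O) = (2*O)/(-2 + O) = 2*O/(-2 + O))
v(G, k) = 2*G/(-2 + G)
(v(z, 12) + f(-4*2, 3))² = (2*11/(-2 + 11) + (1 - (-4)*2/5))² = (2*11/9 + (1 - ⅕*(-8)))² = (2*11*(⅑) + (1 + 8/5))² = (22/9 + 13/5)² = (227/45)² = 51529/2025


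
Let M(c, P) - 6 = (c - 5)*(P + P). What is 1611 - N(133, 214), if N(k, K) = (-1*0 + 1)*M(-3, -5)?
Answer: 1525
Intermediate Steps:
M(c, P) = 6 + 2*P*(-5 + c) (M(c, P) = 6 + (c - 5)*(P + P) = 6 + (-5 + c)*(2*P) = 6 + 2*P*(-5 + c))
N(k, K) = 86 (N(k, K) = (-1*0 + 1)*(6 - 10*(-5) + 2*(-5)*(-3)) = (0 + 1)*(6 + 50 + 30) = 1*86 = 86)
1611 - N(133, 214) = 1611 - 1*86 = 1611 - 86 = 1525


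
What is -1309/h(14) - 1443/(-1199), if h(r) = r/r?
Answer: -1568048/1199 ≈ -1307.8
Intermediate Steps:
h(r) = 1
-1309/h(14) - 1443/(-1199) = -1309/1 - 1443/(-1199) = -1309*1 - 1443*(-1/1199) = -1309 + 1443/1199 = -1568048/1199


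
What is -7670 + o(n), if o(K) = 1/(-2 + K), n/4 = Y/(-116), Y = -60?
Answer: -15311/2 ≈ -7655.5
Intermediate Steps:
n = 60/29 (n = 4*(-60/(-116)) = 4*(-60*(-1/116)) = 4*(15/29) = 60/29 ≈ 2.0690)
-7670 + o(n) = -7670 + 1/(-2 + 60/29) = -7670 + 1/(2/29) = -7670 + 29/2 = -15311/2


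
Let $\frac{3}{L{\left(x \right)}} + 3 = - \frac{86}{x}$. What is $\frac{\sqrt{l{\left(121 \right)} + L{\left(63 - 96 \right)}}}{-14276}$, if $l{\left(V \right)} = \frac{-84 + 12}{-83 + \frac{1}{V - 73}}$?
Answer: $- \frac{3 i \sqrt{2010112559}}{739197004} \approx - 0.00018196 i$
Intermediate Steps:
$L{\left(x \right)} = \frac{3}{-3 - \frac{86}{x}}$
$l{\left(V \right)} = - \frac{72}{-83 + \frac{1}{-73 + V}}$
$\frac{\sqrt{l{\left(121 \right)} + L{\left(63 - 96 \right)}}}{-14276} = \frac{\sqrt{\frac{72 \left(-73 + 121\right)}{-6060 + 83 \cdot 121} - \frac{3 \left(63 - 96\right)}{86 + 3 \left(63 - 96\right)}}}{-14276} = \sqrt{72 \frac{1}{-6060 + 10043} \cdot 48 - \frac{3 \left(63 - 96\right)}{86 + 3 \left(63 - 96\right)}} \left(- \frac{1}{14276}\right) = \sqrt{72 \cdot \frac{1}{3983} \cdot 48 - - \frac{99}{86 + 3 \left(-33\right)}} \left(- \frac{1}{14276}\right) = \sqrt{72 \cdot \frac{1}{3983} \cdot 48 - - \frac{99}{86 - 99}} \left(- \frac{1}{14276}\right) = \sqrt{\frac{3456}{3983} - - \frac{99}{-13}} \left(- \frac{1}{14276}\right) = \sqrt{\frac{3456}{3983} - \left(-99\right) \left(- \frac{1}{13}\right)} \left(- \frac{1}{14276}\right) = \sqrt{\frac{3456}{3983} - \frac{99}{13}} \left(- \frac{1}{14276}\right) = \sqrt{- \frac{349389}{51779}} \left(- \frac{1}{14276}\right) = \frac{3 i \sqrt{2010112559}}{51779} \left(- \frac{1}{14276}\right) = - \frac{3 i \sqrt{2010112559}}{739197004}$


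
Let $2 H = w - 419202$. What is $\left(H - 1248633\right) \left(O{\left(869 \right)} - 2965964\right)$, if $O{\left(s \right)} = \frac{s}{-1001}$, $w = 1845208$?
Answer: $\frac{144568038370890}{91} \approx 1.5887 \cdot 10^{12}$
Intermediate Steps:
$O{\left(s \right)} = - \frac{s}{1001}$ ($O{\left(s \right)} = s \left(- \frac{1}{1001}\right) = - \frac{s}{1001}$)
$H = 713003$ ($H = \frac{1845208 - 419202}{2} = \frac{1}{2} \cdot 1426006 = 713003$)
$\left(H - 1248633\right) \left(O{\left(869 \right)} - 2965964\right) = \left(713003 - 1248633\right) \left(\left(- \frac{1}{1001}\right) 869 - 2965964\right) = - 535630 \left(- \frac{79}{91} - 2965964\right) = \left(-535630\right) \left(- \frac{269902803}{91}\right) = \frac{144568038370890}{91}$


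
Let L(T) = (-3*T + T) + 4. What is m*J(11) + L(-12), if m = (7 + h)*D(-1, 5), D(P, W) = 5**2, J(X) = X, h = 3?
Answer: 2778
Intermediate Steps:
D(P, W) = 25
L(T) = 4 - 2*T (L(T) = -2*T + 4 = 4 - 2*T)
m = 250 (m = (7 + 3)*25 = 10*25 = 250)
m*J(11) + L(-12) = 250*11 + (4 - 2*(-12)) = 2750 + (4 + 24) = 2750 + 28 = 2778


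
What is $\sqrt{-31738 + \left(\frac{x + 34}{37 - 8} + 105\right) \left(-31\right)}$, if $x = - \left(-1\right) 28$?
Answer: $\frac{i \sqrt{29484851}}{29} \approx 187.24 i$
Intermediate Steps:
$x = 28$ ($x = \left(-1\right) \left(-28\right) = 28$)
$\sqrt{-31738 + \left(\frac{x + 34}{37 - 8} + 105\right) \left(-31\right)} = \sqrt{-31738 + \left(\frac{28 + 34}{37 - 8} + 105\right) \left(-31\right)} = \sqrt{-31738 + \left(\frac{62}{29} + 105\right) \left(-31\right)} = \sqrt{-31738 + \frac{3107}{29} \left(-31\right)} = \sqrt{-31738 - \frac{96317}{29}} = \sqrt{- \frac{1016719}{29}} = \frac{i \sqrt{29484851}}{29}$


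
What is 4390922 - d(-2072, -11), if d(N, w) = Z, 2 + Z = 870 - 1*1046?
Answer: 4391100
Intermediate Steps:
Z = -178 (Z = -2 + (870 - 1*1046) = -2 + (870 - 1046) = -2 - 176 = -178)
d(N, w) = -178
4390922 - d(-2072, -11) = 4390922 - 1*(-178) = 4390922 + 178 = 4391100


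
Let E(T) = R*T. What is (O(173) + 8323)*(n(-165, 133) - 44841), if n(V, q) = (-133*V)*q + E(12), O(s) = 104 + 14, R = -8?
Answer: 24257306868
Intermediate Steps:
O(s) = 118
E(T) = -8*T
n(V, q) = -96 - 133*V*q (n(V, q) = (-133*V)*q - 8*12 = -133*V*q - 96 = -96 - 133*V*q)
(O(173) + 8323)*(n(-165, 133) - 44841) = (118 + 8323)*((-96 - 133*(-165)*133) - 44841) = 8441*((-96 + 2918685) - 44841) = 8441*(2918589 - 44841) = 8441*2873748 = 24257306868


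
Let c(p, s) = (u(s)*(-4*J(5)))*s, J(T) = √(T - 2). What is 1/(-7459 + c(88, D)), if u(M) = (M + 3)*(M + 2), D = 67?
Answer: 7459/5026669104119 - 1294440*√3/5026669104119 ≈ -4.4454e-7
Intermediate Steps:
J(T) = √(-2 + T)
u(M) = (2 + M)*(3 + M) (u(M) = (3 + M)*(2 + M) = (2 + M)*(3 + M))
c(p, s) = -4*s*√3*(6 + s² + 5*s) (c(p, s) = ((6 + s² + 5*s)*(-4*√(-2 + 5)))*s = ((6 + s² + 5*s)*(-4*√3))*s = (-4*√3*(6 + s² + 5*s))*s = -4*s*√3*(6 + s² + 5*s))
1/(-7459 + c(88, D)) = 1/(-7459 - 4*67*√3*(6 + 67² + 5*67)) = 1/(-7459 - 4*67*√3*(6 + 4489 + 335)) = 1/(-7459 - 4*67*√3*4830) = 1/(-7459 - 1294440*√3)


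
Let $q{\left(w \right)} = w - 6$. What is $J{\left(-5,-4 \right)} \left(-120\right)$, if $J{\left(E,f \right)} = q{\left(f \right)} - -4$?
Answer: $720$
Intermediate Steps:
$q{\left(w \right)} = -6 + w$ ($q{\left(w \right)} = w - 6 = -6 + w$)
$J{\left(E,f \right)} = -2 + f$ ($J{\left(E,f \right)} = \left(-6 + f\right) - -4 = \left(-6 + f\right) + 4 = -2 + f$)
$J{\left(-5,-4 \right)} \left(-120\right) = \left(-2 - 4\right) \left(-120\right) = \left(-6\right) \left(-120\right) = 720$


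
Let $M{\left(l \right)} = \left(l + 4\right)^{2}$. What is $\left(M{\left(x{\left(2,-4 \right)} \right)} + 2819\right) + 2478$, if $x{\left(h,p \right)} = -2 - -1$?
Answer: $5306$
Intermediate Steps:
$x{\left(h,p \right)} = -1$ ($x{\left(h,p \right)} = -2 + 1 = -1$)
$M{\left(l \right)} = \left(4 + l\right)^{2}$
$\left(M{\left(x{\left(2,-4 \right)} \right)} + 2819\right) + 2478 = \left(\left(4 - 1\right)^{2} + 2819\right) + 2478 = \left(3^{2} + 2819\right) + 2478 = \left(9 + 2819\right) + 2478 = 2828 + 2478 = 5306$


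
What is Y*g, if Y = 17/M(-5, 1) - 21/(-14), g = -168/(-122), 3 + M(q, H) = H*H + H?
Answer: -1302/61 ≈ -21.344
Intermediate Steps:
M(q, H) = -3 + H + H² (M(q, H) = -3 + (H*H + H) = -3 + (H² + H) = -3 + (H + H²) = -3 + H + H²)
g = 84/61 (g = -168*(-1/122) = 84/61 ≈ 1.3770)
Y = -31/2 (Y = 17/(-3 + 1 + 1²) - 21/(-14) = 17/(-3 + 1 + 1) - 21*(-1/14) = 17/(-1) + 3/2 = 17*(-1) + 3/2 = -17 + 3/2 = -31/2 ≈ -15.500)
Y*g = -31/2*84/61 = -1302/61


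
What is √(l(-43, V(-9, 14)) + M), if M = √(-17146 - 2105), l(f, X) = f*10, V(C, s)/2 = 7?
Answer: √(-430 + 3*I*√2139) ≈ 3.3038 + 20.998*I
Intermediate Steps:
V(C, s) = 14 (V(C, s) = 2*7 = 14)
l(f, X) = 10*f
M = 3*I*√2139 (M = √(-19251) = 3*I*√2139 ≈ 138.75*I)
√(l(-43, V(-9, 14)) + M) = √(10*(-43) + 3*I*√2139) = √(-430 + 3*I*√2139)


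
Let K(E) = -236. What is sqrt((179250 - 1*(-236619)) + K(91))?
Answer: sqrt(415633) ≈ 644.70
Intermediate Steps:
sqrt((179250 - 1*(-236619)) + K(91)) = sqrt((179250 - 1*(-236619)) - 236) = sqrt((179250 + 236619) - 236) = sqrt(415869 - 236) = sqrt(415633)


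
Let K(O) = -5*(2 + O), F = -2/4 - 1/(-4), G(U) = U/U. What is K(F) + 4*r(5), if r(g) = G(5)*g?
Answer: 45/4 ≈ 11.250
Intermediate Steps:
G(U) = 1
F = -¼ (F = -2*¼ - 1*(-¼) = -½ + ¼ = -¼ ≈ -0.25000)
K(O) = -10 - 5*O
r(g) = g (r(g) = 1*g = g)
K(F) + 4*r(5) = (-10 - 5*(-¼)) + 4*5 = (-10 + 5/4) + 20 = -35/4 + 20 = 45/4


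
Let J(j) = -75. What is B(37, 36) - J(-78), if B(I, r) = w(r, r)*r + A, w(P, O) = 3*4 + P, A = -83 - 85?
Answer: 1635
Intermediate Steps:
A = -168
w(P, O) = 12 + P
B(I, r) = -168 + r*(12 + r) (B(I, r) = (12 + r)*r - 168 = r*(12 + r) - 168 = -168 + r*(12 + r))
B(37, 36) - J(-78) = (-168 + 36*(12 + 36)) - 1*(-75) = (-168 + 36*48) + 75 = (-168 + 1728) + 75 = 1560 + 75 = 1635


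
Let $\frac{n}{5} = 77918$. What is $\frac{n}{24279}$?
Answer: $\frac{389590}{24279} \approx 16.046$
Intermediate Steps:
$n = 389590$ ($n = 5 \cdot 77918 = 389590$)
$\frac{n}{24279} = \frac{389590}{24279}$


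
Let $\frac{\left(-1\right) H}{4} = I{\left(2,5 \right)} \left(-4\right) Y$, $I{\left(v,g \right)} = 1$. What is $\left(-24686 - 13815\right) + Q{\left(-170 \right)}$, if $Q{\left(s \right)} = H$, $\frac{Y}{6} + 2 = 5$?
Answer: $-38213$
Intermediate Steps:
$Y = 18$ ($Y = -12 + 6 \cdot 5 = -12 + 30 = 18$)
$H = 288$ ($H = - 4 \cdot 1 \left(-4\right) 18 = - 4 \left(\left(-4\right) 18\right) = \left(-4\right) \left(-72\right) = 288$)
$Q{\left(s \right)} = 288$
$\left(-24686 - 13815\right) + Q{\left(-170 \right)} = \left(-24686 - 13815\right) + 288 = -38501 + 288 = -38213$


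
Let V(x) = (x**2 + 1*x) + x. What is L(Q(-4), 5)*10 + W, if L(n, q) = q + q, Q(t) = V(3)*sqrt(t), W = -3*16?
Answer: 52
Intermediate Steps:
W = -48
V(x) = x**2 + 2*x (V(x) = (x**2 + x) + x = (x + x**2) + x = x**2 + 2*x)
Q(t) = 15*sqrt(t) (Q(t) = (3*(2 + 3))*sqrt(t) = (3*5)*sqrt(t) = 15*sqrt(t))
L(n, q) = 2*q
L(Q(-4), 5)*10 + W = (2*5)*10 - 48 = 10*10 - 48 = 100 - 48 = 52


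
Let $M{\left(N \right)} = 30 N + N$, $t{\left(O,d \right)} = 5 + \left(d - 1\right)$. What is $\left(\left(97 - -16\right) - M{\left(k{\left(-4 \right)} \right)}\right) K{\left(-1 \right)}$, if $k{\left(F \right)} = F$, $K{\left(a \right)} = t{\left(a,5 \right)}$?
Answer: $2133$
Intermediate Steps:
$t{\left(O,d \right)} = 4 + d$ ($t{\left(O,d \right)} = 5 + \left(-1 + d\right) = 4 + d$)
$K{\left(a \right)} = 9$ ($K{\left(a \right)} = 4 + 5 = 9$)
$M{\left(N \right)} = 31 N$
$\left(\left(97 - -16\right) - M{\left(k{\left(-4 \right)} \right)}\right) K{\left(-1 \right)} = \left(\left(97 - -16\right) - 31 \left(-4\right)\right) 9 = \left(\left(97 + 16\right) - -124\right) 9 = \left(113 + 124\right) 9 = 237 \cdot 9 = 2133$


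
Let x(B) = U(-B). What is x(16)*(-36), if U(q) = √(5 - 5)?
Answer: 0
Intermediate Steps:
U(q) = 0 (U(q) = √0 = 0)
x(B) = 0
x(16)*(-36) = 0*(-36) = 0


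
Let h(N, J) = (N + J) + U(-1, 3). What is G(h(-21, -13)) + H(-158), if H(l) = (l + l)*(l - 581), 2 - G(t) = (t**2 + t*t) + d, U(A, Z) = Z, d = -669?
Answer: 232273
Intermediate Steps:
h(N, J) = 3 + J + N (h(N, J) = (N + J) + 3 = (J + N) + 3 = 3 + J + N)
G(t) = 671 - 2*t**2 (G(t) = 2 - ((t**2 + t*t) - 669) = 2 - ((t**2 + t**2) - 669) = 2 - (2*t**2 - 669) = 2 - (-669 + 2*t**2) = 2 + (669 - 2*t**2) = 671 - 2*t**2)
H(l) = 2*l*(-581 + l) (H(l) = (2*l)*(-581 + l) = 2*l*(-581 + l))
G(h(-21, -13)) + H(-158) = (671 - 2*(3 - 13 - 21)**2) + 2*(-158)*(-581 - 158) = (671 - 2*(-31)**2) + 2*(-158)*(-739) = (671 - 2*961) + 233524 = (671 - 1922) + 233524 = -1251 + 233524 = 232273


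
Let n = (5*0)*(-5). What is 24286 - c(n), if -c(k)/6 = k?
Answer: 24286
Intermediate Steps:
n = 0 (n = 0*(-5) = 0)
c(k) = -6*k
24286 - c(n) = 24286 - (-6)*0 = 24286 - 1*0 = 24286 + 0 = 24286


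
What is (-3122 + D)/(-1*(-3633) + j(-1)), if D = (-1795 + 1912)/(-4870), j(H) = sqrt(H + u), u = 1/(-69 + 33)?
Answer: -994267182258/1156997167835 + 45612771*I*sqrt(37)/1156997167835 ≈ -0.85935 + 0.0002398*I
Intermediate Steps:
u = -1/36 (u = 1/(-36) = -1/36 ≈ -0.027778)
j(H) = sqrt(-1/36 + H) (j(H) = sqrt(H - 1/36) = sqrt(-1/36 + H))
D = -117/4870 (D = 117*(-1/4870) = -117/4870 ≈ -0.024025)
(-3122 + D)/(-1*(-3633) + j(-1)) = (-3122 - 117/4870)/(-1*(-3633) + sqrt(-1 + 36*(-1))/6) = -15204257/(4870*(3633 + sqrt(-1 - 36)/6)) = -15204257/(4870*(3633 + sqrt(-37)/6)) = -15204257/(4870*(3633 + (I*sqrt(37))/6)) = -15204257/(4870*(3633 + I*sqrt(37)/6))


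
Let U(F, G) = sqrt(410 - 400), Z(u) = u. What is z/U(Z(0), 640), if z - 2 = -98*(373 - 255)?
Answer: -5781*sqrt(10)/5 ≈ -3656.2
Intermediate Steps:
U(F, G) = sqrt(10)
z = -11562 (z = 2 - 98*(373 - 255) = 2 - 98*118 = 2 - 11564 = -11562)
z/U(Z(0), 640) = -11562*sqrt(10)/10 = -5781*sqrt(10)/5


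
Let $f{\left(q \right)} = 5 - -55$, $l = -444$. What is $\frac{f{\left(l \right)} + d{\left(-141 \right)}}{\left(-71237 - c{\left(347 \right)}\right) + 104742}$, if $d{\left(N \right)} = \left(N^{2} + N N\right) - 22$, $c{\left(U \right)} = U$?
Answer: $\frac{19900}{16579} \approx 1.2003$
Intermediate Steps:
$d{\left(N \right)} = -22 + 2 N^{2}$ ($d{\left(N \right)} = \left(N^{2} + N^{2}\right) - 22 = 2 N^{2} - 22 = -22 + 2 N^{2}$)
$f{\left(q \right)} = 60$ ($f{\left(q \right)} = 5 + 55 = 60$)
$\frac{f{\left(l \right)} + d{\left(-141 \right)}}{\left(-71237 - c{\left(347 \right)}\right) + 104742} = \frac{60 - \left(22 - 2 \left(-141\right)^{2}\right)}{\left(-71237 - 347\right) + 104742} = \frac{60 + \left(-22 + 2 \cdot 19881\right)}{\left(-71237 - 347\right) + 104742} = \frac{60 + \left(-22 + 39762\right)}{-71584 + 104742} = \frac{60 + 39740}{33158} = 39800 \cdot \frac{1}{33158} = \frac{19900}{16579}$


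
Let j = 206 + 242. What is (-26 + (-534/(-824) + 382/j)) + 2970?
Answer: 67958593/23072 ≈ 2945.5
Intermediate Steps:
j = 448
(-26 + (-534/(-824) + 382/j)) + 2970 = (-26 + (-534/(-824) + 382/448)) + 2970 = (-26 + (-534*(-1/824) + 382*(1/448))) + 2970 = (-26 + (267/412 + 191/224)) + 2970 = (-26 + 34625/23072) + 2970 = -565247/23072 + 2970 = 67958593/23072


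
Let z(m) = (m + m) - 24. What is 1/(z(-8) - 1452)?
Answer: -1/1492 ≈ -0.00067024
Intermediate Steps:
z(m) = -24 + 2*m (z(m) = 2*m - 24 = -24 + 2*m)
1/(z(-8) - 1452) = 1/((-24 + 2*(-8)) - 1452) = 1/((-24 - 16) - 1452) = 1/(-40 - 1452) = 1/(-1492) = -1/1492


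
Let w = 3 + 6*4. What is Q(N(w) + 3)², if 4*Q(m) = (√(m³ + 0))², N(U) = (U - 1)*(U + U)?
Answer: 7758264550570696449/16 ≈ 4.8489e+17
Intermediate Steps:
w = 27 (w = 3 + 24 = 27)
N(U) = 2*U*(-1 + U) (N(U) = (-1 + U)*(2*U) = 2*U*(-1 + U))
Q(m) = m³/4 (Q(m) = (√(m³ + 0))²/4 = (√(m³))²/4 = m³/4)
Q(N(w) + 3)² = ((2*27*(-1 + 27) + 3)³/4)² = ((2*27*26 + 3)³/4)² = ((1404 + 3)³/4)² = ((¼)*1407³)² = ((¼)*2785366143)² = (2785366143/4)² = 7758264550570696449/16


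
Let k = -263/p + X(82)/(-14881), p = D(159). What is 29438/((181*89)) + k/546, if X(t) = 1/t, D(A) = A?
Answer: 3113317950053999/1706492239507692 ≈ 1.8244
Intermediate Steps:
p = 159
k = -320923805/194018478 (k = -263/159 + 1/(82*(-14881)) = -263*1/159 + (1/82)*(-1/14881) = -263/159 - 1/1220242 = -320923805/194018478 ≈ -1.6541)
29438/((181*89)) + k/546 = 29438/((181*89)) - 320923805/194018478/546 = 29438/16109 - 320923805/194018478*1/546 = 29438*(1/16109) - 320923805/105934088988 = 29438/16109 - 320923805/105934088988 = 3113317950053999/1706492239507692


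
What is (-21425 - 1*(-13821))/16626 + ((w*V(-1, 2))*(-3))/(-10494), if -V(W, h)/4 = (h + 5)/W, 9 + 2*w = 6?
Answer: -2274757/4846479 ≈ -0.46936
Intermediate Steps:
w = -3/2 (w = -9/2 + (½)*6 = -9/2 + 3 = -3/2 ≈ -1.5000)
V(W, h) = -4*(5 + h)/W (V(W, h) = -4*(h + 5)/W = -4*(5 + h)/W)
(-21425 - 1*(-13821))/16626 + ((w*V(-1, 2))*(-3))/(-10494) = (-21425 - 1*(-13821))/16626 + (-6*(-5 - 1*2)/(-1)*(-3))/(-10494) = (-21425 + 13821)*(1/16626) + (-6*(-1)*(-5 - 2)*(-3))*(-1/10494) = -7604*1/16626 + (-6*(-1)*(-7)*(-3))*(-1/10494) = -3802/8313 + (-3/2*28*(-3))*(-1/10494) = -3802/8313 - 42*(-3)*(-1/10494) = -3802/8313 + 126*(-1/10494) = -3802/8313 - 7/583 = -2274757/4846479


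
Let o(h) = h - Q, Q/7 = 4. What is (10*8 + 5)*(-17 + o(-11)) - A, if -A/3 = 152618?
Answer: 453094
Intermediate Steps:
A = -457854 (A = -3*152618 = -457854)
Q = 28 (Q = 7*4 = 28)
o(h) = -28 + h (o(h) = h - 1*28 = h - 28 = -28 + h)
(10*8 + 5)*(-17 + o(-11)) - A = (10*8 + 5)*(-17 + (-28 - 11)) - 1*(-457854) = (80 + 5)*(-17 - 39) + 457854 = 85*(-56) + 457854 = -4760 + 457854 = 453094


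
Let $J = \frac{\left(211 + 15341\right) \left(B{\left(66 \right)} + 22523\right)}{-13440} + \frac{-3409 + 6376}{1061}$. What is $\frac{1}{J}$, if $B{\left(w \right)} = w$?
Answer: $- \frac{10610}{277301937} \approx -3.8262 \cdot 10^{-5}$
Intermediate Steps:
$J = - \frac{277301937}{10610}$ ($J = \frac{\left(211 + 15341\right) \left(66 + 22523\right)}{-13440} + \frac{-3409 + 6376}{1061} = 15552 \cdot 22589 \left(- \frac{1}{13440}\right) + 2967 \cdot \frac{1}{1061} = 351304128 \left(- \frac{1}{13440}\right) + \frac{2967}{1061} = - \frac{261387}{10} + \frac{2967}{1061} = - \frac{277301937}{10610} \approx -26136.0$)
$\frac{1}{J} = \frac{1}{- \frac{277301937}{10610}} = - \frac{10610}{277301937}$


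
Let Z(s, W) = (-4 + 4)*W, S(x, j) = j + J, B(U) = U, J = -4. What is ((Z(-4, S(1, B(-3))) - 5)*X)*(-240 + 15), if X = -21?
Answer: -23625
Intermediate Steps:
S(x, j) = -4 + j (S(x, j) = j - 4 = -4 + j)
Z(s, W) = 0 (Z(s, W) = 0*W = 0)
((Z(-4, S(1, B(-3))) - 5)*X)*(-240 + 15) = ((0 - 5)*(-21))*(-240 + 15) = -5*(-21)*(-225) = 105*(-225) = -23625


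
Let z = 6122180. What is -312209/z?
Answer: -312209/6122180 ≈ -0.050996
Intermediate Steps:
-312209/z = -312209/6122180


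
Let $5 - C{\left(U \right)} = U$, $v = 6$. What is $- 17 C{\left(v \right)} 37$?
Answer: $629$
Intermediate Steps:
$C{\left(U \right)} = 5 - U$
$- 17 C{\left(v \right)} 37 = - 17 \left(5 - 6\right) 37 = \left(-17\right) \left(-1\right) 37 = 17 \cdot 37 = 629$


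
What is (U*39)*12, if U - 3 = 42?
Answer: 21060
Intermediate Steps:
U = 45 (U = 3 + 42 = 45)
(U*39)*12 = (45*39)*12 = 1755*12 = 21060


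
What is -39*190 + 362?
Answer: -7048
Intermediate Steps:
-39*190 + 362 = -7410 + 362 = -7048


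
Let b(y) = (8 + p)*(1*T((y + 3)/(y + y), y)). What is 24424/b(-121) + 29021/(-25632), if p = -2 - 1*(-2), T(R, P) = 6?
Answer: 13013395/25632 ≈ 507.70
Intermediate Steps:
p = 0 (p = -2 + 2 = 0)
b(y) = 48 (b(y) = (8 + 0)*(1*6) = 8*6 = 48)
24424/b(-121) + 29021/(-25632) = 24424/48 + 29021/(-25632) = 24424*(1/48) + 29021*(-1/25632) = 3053/6 - 29021/25632 = 13013395/25632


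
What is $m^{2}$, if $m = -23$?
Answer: $529$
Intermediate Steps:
$m^{2} = \left(-23\right)^{2} = 529$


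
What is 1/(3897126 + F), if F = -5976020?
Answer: -1/2078894 ≈ -4.8103e-7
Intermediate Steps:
1/(3897126 + F) = 1/(3897126 - 5976020) = 1/(-2078894) = -1/2078894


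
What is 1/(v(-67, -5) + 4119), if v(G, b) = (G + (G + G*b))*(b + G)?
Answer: -1/10353 ≈ -9.6590e-5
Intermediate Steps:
v(G, b) = (G + b)*(2*G + G*b) (v(G, b) = (2*G + G*b)*(G + b) = (G + b)*(2*G + G*b))
1/(v(-67, -5) + 4119) = 1/(-67*((-5)**2 + 2*(-67) + 2*(-5) - 67*(-5)) + 4119) = 1/(-67*(25 - 134 - 10 + 335) + 4119) = 1/(-67*216 + 4119) = 1/(-14472 + 4119) = 1/(-10353) = -1/10353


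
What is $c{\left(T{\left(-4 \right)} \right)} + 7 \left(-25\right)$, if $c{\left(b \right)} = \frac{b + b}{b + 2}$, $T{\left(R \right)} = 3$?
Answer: $- \frac{869}{5} \approx -173.8$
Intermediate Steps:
$c{\left(b \right)} = \frac{2 b}{2 + b}$
$c{\left(T{\left(-4 \right)} \right)} + 7 \left(-25\right) = 2 \cdot 3 \frac{1}{2 + 3} + 7 \left(-25\right) = 2 \cdot 3 \cdot \frac{1}{5} - 175 = \frac{6}{5} - 175 = - \frac{869}{5}$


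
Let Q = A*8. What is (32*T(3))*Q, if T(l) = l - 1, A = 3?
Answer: 1536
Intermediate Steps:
T(l) = -1 + l
Q = 24 (Q = 3*8 = 24)
(32*T(3))*Q = (32*(-1 + 3))*24 = (32*2)*24 = 64*24 = 1536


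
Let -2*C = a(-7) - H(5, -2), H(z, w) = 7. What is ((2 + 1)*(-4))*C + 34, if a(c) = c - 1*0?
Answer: -50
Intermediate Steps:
a(c) = c (a(c) = c + 0 = c)
C = 7 (C = -(-7 - 1*7)/2 = -(-7 - 7)/2 = -½*(-14) = 7)
((2 + 1)*(-4))*C + 34 = ((2 + 1)*(-4))*7 + 34 = (3*(-4))*7 + 34 = -12*7 + 34 = -84 + 34 = -50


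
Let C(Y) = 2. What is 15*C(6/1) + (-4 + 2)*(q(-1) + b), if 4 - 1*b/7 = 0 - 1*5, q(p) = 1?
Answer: -98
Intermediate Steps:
b = 63 (b = 28 - 7*(0 - 1*5) = 28 - 7*(0 - 5) = 28 - 7*(-5) = 28 + 35 = 63)
15*C(6/1) + (-4 + 2)*(q(-1) + b) = 15*2 + (-4 + 2)*(1 + 63) = 30 - 2*64 = 30 - 128 = -98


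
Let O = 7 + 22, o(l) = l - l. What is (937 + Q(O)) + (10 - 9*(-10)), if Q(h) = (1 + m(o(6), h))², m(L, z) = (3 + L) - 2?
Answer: 1041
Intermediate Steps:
o(l) = 0
m(L, z) = 1 + L
O = 29
Q(h) = 4 (Q(h) = (1 + (1 + 0))² = (1 + 1)² = 2² = 4)
(937 + Q(O)) + (10 - 9*(-10)) = (937 + 4) + (10 - 9*(-10)) = 941 + (10 + 90) = 941 + 100 = 1041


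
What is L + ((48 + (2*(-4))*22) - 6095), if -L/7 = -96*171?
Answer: 108689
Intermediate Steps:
L = 114912 (L = -(-672)*171 = -7*(-16416) = 114912)
L + ((48 + (2*(-4))*22) - 6095) = 114912 + ((48 + (2*(-4))*22) - 6095) = 114912 + ((48 - 8*22) - 6095) = 114912 + ((48 - 176) - 6095) = 114912 + (-128 - 6095) = 114912 - 6223 = 108689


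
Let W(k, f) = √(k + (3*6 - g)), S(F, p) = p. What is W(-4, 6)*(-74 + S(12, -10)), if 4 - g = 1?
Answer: -84*√11 ≈ -278.60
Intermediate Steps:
g = 3 (g = 4 - 1*1 = 4 - 1 = 3)
W(k, f) = √(15 + k) (W(k, f) = √(k + (3*6 - 1*3)) = √(k + (18 - 3)) = √(k + 15) = √(15 + k))
W(-4, 6)*(-74 + S(12, -10)) = √(15 - 4)*(-74 - 10) = √11*(-84) = -84*√11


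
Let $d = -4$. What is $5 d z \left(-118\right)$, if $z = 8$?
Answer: $18880$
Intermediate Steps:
$5 d z \left(-118\right) = 5 \left(-4\right) 8 \left(-118\right) = \left(-20\right) 8 \left(-118\right) = \left(-160\right) \left(-118\right) = 18880$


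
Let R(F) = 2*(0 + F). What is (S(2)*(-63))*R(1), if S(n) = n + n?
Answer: -504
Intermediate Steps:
R(F) = 2*F
S(n) = 2*n
(S(2)*(-63))*R(1) = ((2*2)*(-63))*(2*1) = (4*(-63))*2 = -252*2 = -504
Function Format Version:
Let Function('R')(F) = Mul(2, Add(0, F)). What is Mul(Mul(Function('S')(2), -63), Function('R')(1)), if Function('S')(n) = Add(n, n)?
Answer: -504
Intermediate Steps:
Function('R')(F) = Mul(2, F)
Function('S')(n) = Mul(2, n)
Mul(Mul(Function('S')(2), -63), Function('R')(1)) = Mul(Mul(Mul(2, 2), -63), Mul(2, 1)) = Mul(Mul(4, -63), 2) = Mul(-252, 2) = -504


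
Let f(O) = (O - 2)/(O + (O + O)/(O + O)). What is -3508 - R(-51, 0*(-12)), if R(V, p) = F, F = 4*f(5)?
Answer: -3510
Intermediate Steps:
f(O) = (-2 + O)/(1 + O) (f(O) = (-2 + O)/(O + (2*O)/((2*O))) = (-2 + O)/(O + (2*O)*(1/(2*O))) = (-2 + O)/(O + 1) = (-2 + O)/(1 + O))
F = 2 (F = 4*((-2 + 5)/(1 + 5)) = 4*(3/6) = 4*((1/6)*3) = 4*(1/2) = 2)
R(V, p) = 2
-3508 - R(-51, 0*(-12)) = -3508 - 1*2 = -3508 - 2 = -3510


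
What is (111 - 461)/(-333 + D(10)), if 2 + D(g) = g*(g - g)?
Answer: 70/67 ≈ 1.0448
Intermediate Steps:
D(g) = -2 (D(g) = -2 + g*(g - g) = -2 + g*0 = -2 + 0 = -2)
(111 - 461)/(-333 + D(10)) = (111 - 461)/(-333 - 2) = -350/(-335) = -350*(-1/335) = 70/67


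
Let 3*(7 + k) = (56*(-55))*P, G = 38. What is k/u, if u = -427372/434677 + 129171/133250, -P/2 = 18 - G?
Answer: 7137047837715250/2398968699 ≈ 2.9750e+6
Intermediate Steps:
P = 40 (P = -2*(18 - 1*38) = -2*(18 - 38) = -2*(-20) = 40)
u = -799656233/57920710250 (u = -427372*1/434677 + 129171*(1/133250) = -427372/434677 + 129171/133250 = -799656233/57920710250 ≈ -0.013806)
k = -123221/3 (k = -7 + ((56*(-55))*40)/3 = -7 + (-3080*40)/3 = -7 + (⅓)*(-123200) = -7 - 123200/3 = -123221/3 ≈ -41074.)
k/u = -123221/(3*(-799656233/57920710250)) = -123221/3*(-57920710250/799656233) = 7137047837715250/2398968699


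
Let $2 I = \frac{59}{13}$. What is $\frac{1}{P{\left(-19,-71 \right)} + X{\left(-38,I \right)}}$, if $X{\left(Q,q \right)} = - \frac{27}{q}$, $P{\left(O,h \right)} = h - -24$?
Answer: $- \frac{59}{3475} \approx -0.016978$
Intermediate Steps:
$P{\left(O,h \right)} = 24 + h$ ($P{\left(O,h \right)} = h + 24 = 24 + h$)
$I = \frac{59}{26}$ ($I = \frac{59 \cdot \frac{1}{13}}{2} = \frac{1}{2} \cdot \frac{59}{13} = \frac{59}{26} \approx 2.2692$)
$\frac{1}{P{\left(-19,-71 \right)} + X{\left(-38,I \right)}} = \frac{1}{\left(24 - 71\right) - \frac{27}{\frac{59}{26}}} = \frac{1}{-47 - \frac{702}{59}} = \frac{1}{- \frac{3475}{59}} = - \frac{59}{3475}$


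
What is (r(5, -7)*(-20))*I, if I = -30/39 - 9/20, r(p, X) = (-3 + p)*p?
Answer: 3170/13 ≈ 243.85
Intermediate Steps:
r(p, X) = p*(-3 + p)
I = -317/260 (I = -30*1/39 - 9*1/20 = -10/13 - 9/20 = -317/260 ≈ -1.2192)
(r(5, -7)*(-20))*I = ((5*(-3 + 5))*(-20))*(-317/260) = ((5*2)*(-20))*(-317/260) = (10*(-20))*(-317/260) = -200*(-317/260) = 3170/13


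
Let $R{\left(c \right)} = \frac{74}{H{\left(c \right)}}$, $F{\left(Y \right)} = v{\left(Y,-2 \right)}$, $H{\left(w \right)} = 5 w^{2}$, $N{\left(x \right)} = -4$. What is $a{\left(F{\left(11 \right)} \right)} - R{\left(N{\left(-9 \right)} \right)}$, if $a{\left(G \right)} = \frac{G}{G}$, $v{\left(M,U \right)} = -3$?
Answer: $\frac{3}{40} \approx 0.075$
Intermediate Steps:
$F{\left(Y \right)} = -3$
$a{\left(G \right)} = 1$
$R{\left(c \right)} = \frac{74}{5 c^{2}}$
$a{\left(F{\left(11 \right)} \right)} - R{\left(N{\left(-9 \right)} \right)} = 1 - \frac{74}{5 \cdot 16} = 1 - \frac{74}{5} \cdot \frac{1}{16} = 1 - \frac{37}{40} = \frac{3}{40}$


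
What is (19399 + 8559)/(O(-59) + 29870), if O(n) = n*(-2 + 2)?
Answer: 13979/14935 ≈ 0.93599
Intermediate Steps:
O(n) = 0 (O(n) = n*0 = 0)
(19399 + 8559)/(O(-59) + 29870) = (19399 + 8559)/(0 + 29870) = 27958/29870 = 27958*(1/29870) = 13979/14935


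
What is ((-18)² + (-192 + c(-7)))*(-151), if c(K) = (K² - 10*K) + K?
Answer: -36844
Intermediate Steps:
c(K) = K² - 9*K
((-18)² + (-192 + c(-7)))*(-151) = ((-18)² + (-192 - 7*(-9 - 7)))*(-151) = (324 + (-192 - 7*(-16)))*(-151) = (324 + (-192 + 112))*(-151) = (324 - 80)*(-151) = 244*(-151) = -36844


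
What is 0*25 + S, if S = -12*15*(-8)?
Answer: 1440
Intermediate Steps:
S = 1440 (S = -180*(-8) = 1440)
0*25 + S = 0*25 + 1440 = 0 + 1440 = 1440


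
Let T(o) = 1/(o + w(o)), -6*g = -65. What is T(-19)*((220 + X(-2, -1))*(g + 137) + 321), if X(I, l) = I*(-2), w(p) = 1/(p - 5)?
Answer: -802456/457 ≈ -1755.9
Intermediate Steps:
w(p) = 1/(-5 + p)
g = 65/6 (g = -⅙*(-65) = 65/6 ≈ 10.833)
X(I, l) = -2*I
T(o) = 1/(o + 1/(-5 + o))
T(-19)*((220 + X(-2, -1))*(g + 137) + 321) = ((-5 - 19)/(1 - 19*(-5 - 19)))*((220 - 2*(-2))*(65/6 + 137) + 321) = (-24/(1 - 19*(-24)))*((220 + 4)*(887/6) + 321) = (-24/(1 + 456))*(224*(887/6) + 321) = (-24/457)*(99344/3 + 321) = ((1/457)*(-24))*(100307/3) = -24/457*100307/3 = -802456/457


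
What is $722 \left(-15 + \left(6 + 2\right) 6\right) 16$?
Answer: $381216$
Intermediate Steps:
$722 \left(-15 + \left(6 + 2\right) 6\right) 16 = 722 \left(-15 + 8 \cdot 6\right) 16 = 722 \left(-15 + 48\right) 16 = 722 \cdot 33 \cdot 16 = 722 \cdot 528 = 381216$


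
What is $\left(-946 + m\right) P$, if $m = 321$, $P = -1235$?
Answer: $771875$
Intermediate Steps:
$\left(-946 + m\right) P = \left(-946 + 321\right) \left(-1235\right) = \left(-625\right) \left(-1235\right) = 771875$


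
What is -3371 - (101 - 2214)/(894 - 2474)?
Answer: -5328293/1580 ≈ -3372.3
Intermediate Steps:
-3371 - (101 - 2214)/(894 - 2474) = -3371 - (-2113)/(-1580) = -3371 - (-2113)*(-1)/1580 = -3371 - 1*2113/1580 = -3371 - 2113/1580 = -5328293/1580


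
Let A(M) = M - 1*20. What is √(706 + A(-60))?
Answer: √626 ≈ 25.020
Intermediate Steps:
A(M) = -20 + M (A(M) = M - 20 = -20 + M)
√(706 + A(-60)) = √(706 + (-20 - 60)) = √(706 - 80) = √626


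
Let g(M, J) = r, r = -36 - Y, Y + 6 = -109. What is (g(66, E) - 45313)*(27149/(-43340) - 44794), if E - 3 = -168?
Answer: 43908623648253/21670 ≈ 2.0262e+9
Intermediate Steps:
E = -165 (E = 3 - 168 = -165)
Y = -115 (Y = -6 - 109 = -115)
r = 79 (r = -36 - 1*(-115) = -36 + 115 = 79)
g(M, J) = 79
(g(66, E) - 45313)*(27149/(-43340) - 44794) = (79 - 45313)*(27149/(-43340) - 44794) = -45234*(27149*(-1/43340) - 44794) = -45234*(-27149/43340 - 44794) = -45234*(-1941399109/43340) = 43908623648253/21670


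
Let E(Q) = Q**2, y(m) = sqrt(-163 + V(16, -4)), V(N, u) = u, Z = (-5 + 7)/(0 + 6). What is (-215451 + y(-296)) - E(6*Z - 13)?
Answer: -215572 + I*sqrt(167) ≈ -2.1557e+5 + 12.923*I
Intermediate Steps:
Z = 1/3 (Z = 2/6 = 2*(1/6) = 1/3 ≈ 0.33333)
y(m) = I*sqrt(167) (y(m) = sqrt(-163 - 4) = sqrt(-167) = I*sqrt(167))
(-215451 + y(-296)) - E(6*Z - 13) = (-215451 + I*sqrt(167)) - (6*(1/3) - 13)**2 = (-215451 + I*sqrt(167)) - (2 - 13)**2 = (-215451 + I*sqrt(167)) - 1*(-11)**2 = (-215451 + I*sqrt(167)) - 1*121 = (-215451 + I*sqrt(167)) - 121 = -215572 + I*sqrt(167)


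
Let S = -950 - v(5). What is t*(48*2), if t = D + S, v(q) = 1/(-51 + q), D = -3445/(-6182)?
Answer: -6479729952/71093 ≈ -91144.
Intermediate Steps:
D = 3445/6182 (D = -3445*(-1/6182) = 3445/6182 ≈ 0.55726)
S = -43699/46 (S = -950 - 1/(-51 + 5) = -950 - 1/(-46) = -950 - 1*(-1/46) = -950 + 1/46 = -43699/46 ≈ -949.98)
t = -67497187/71093 (t = 3445/6182 - 43699/46 = -67497187/71093 ≈ -949.42)
t*(48*2) = -3239864976*2/71093 = -67497187/71093*96 = -6479729952/71093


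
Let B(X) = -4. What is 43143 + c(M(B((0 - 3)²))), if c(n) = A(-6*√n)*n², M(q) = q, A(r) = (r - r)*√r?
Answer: 43143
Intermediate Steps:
A(r) = 0 (A(r) = 0*√r = 0)
c(n) = 0 (c(n) = 0*n² = 0)
43143 + c(M(B((0 - 3)²))) = 43143 + 0 = 43143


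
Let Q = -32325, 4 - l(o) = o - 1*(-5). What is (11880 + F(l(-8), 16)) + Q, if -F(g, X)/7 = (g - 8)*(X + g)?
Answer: -20284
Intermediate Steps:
l(o) = -1 - o (l(o) = 4 - (o - 1*(-5)) = 4 - (o + 5) = 4 - (5 + o) = 4 + (-5 - o) = -1 - o)
F(g, X) = -7*(-8 + g)*(X + g) (F(g, X) = -7*(g - 8)*(X + g) = -7*(-8 + g)*(X + g))
(11880 + F(l(-8), 16)) + Q = (11880 + (-7*(-1 - 1*(-8))² + 56*16 + 56*(-1 - 1*(-8)) - 7*16*(-1 - 1*(-8)))) - 32325 = (11880 + (-7*(-1 + 8)² + 896 + 56*(-1 + 8) - 7*16*(-1 + 8))) - 32325 = (11880 + (-7*7² + 896 + 56*7 - 7*16*7)) - 32325 = (11880 + (-7*49 + 896 + 392 - 784)) - 32325 = (11880 + (-343 + 896 + 392 - 784)) - 32325 = (11880 + 161) - 32325 = 12041 - 32325 = -20284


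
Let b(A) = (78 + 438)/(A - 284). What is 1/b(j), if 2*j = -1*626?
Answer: -199/172 ≈ -1.1570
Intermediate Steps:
j = -313 (j = (-1*626)/2 = (½)*(-626) = -313)
b(A) = 516/(-284 + A)
1/b(j) = 1/(516/(-284 - 313)) = 1/(516/(-597)) = 1/(516*(-1/597)) = 1/(-172/199) = -199/172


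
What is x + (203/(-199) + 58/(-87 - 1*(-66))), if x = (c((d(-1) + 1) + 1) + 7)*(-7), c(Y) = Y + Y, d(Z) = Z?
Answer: -279082/4179 ≈ -66.782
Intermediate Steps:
c(Y) = 2*Y
x = -63 (x = (2*((-1 + 1) + 1) + 7)*(-7) = (2*(0 + 1) + 7)*(-7) = (2*1 + 7)*(-7) = (2 + 7)*(-7) = 9*(-7) = -63)
x + (203/(-199) + 58/(-87 - 1*(-66))) = -63 + (203/(-199) + 58/(-87 - 1*(-66))) = -63 + (203*(-1/199) + 58/(-87 + 66)) = -63 + (-203/199 + 58/(-21)) = -63 + (-203/199 + 58*(-1/21)) = -63 + (-203/199 - 58/21) = -63 - 15805/4179 = -279082/4179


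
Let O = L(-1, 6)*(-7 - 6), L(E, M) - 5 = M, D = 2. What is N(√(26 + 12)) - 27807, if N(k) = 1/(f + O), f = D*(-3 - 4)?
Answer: -4365700/157 ≈ -27807.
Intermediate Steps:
L(E, M) = 5 + M
f = -14 (f = 2*(-3 - 4) = 2*(-7) = -14)
O = -143 (O = (5 + 6)*(-7 - 6) = 11*(-13) = -143)
N(k) = -1/157 (N(k) = 1/(-14 - 143) = 1/(-157) = -1/157)
N(√(26 + 12)) - 27807 = -1/157 - 27807 = -4365700/157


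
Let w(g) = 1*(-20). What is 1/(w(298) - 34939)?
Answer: -1/34959 ≈ -2.8605e-5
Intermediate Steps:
w(g) = -20
1/(w(298) - 34939) = 1/(-20 - 34939) = 1/(-34959) = -1/34959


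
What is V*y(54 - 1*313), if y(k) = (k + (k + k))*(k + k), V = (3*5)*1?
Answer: 6037290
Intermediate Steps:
V = 15 (V = 15*1 = 15)
y(k) = 6*k² (y(k) = (k + 2*k)*(2*k) = (3*k)*(2*k) = 6*k²)
V*y(54 - 1*313) = 15*(6*(54 - 1*313)²) = 15*(6*(54 - 313)²) = 15*(6*(-259)²) = 15*(6*67081) = 15*402486 = 6037290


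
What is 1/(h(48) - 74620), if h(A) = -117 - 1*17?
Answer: -1/74754 ≈ -1.3377e-5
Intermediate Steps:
h(A) = -134 (h(A) = -117 - 17 = -134)
1/(h(48) - 74620) = 1/(-134 - 74620) = 1/(-74754) = -1/74754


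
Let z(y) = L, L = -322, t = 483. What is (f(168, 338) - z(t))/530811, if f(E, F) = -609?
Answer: -287/530811 ≈ -0.00054068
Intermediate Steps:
z(y) = -322
(f(168, 338) - z(t))/530811 = (-609 - 1*(-322))/530811 = (-609 + 322)*(1/530811) = -287*1/530811 = -287/530811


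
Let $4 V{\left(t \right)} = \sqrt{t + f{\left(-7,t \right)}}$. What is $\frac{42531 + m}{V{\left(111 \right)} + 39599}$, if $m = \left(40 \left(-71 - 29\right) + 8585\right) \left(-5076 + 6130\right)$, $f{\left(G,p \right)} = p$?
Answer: $\frac{1544399331832}{12544646297} - \frac{9750242 \sqrt{222}}{12544646297} \approx 123.1$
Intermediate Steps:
$V{\left(t \right)} = \frac{\sqrt{2} \sqrt{t}}{4}$ ($V{\left(t \right)} = \frac{\sqrt{t + t}}{4} = \frac{\sqrt{2 t}}{4} = \frac{\sqrt{2} \sqrt{t}}{4}$)
$m = 4832590$ ($m = \left(40 \left(-100\right) + 8585\right) 1054 = \left(-4000 + 8585\right) 1054 = 4585 \cdot 1054 = 4832590$)
$\frac{42531 + m}{V{\left(111 \right)} + 39599} = \frac{42531 + 4832590}{\frac{\sqrt{2} \sqrt{111}}{4} + 39599} = \frac{4875121}{\frac{\sqrt{222}}{4} + 39599} = \frac{4875121}{39599 + \frac{\sqrt{222}}{4}}$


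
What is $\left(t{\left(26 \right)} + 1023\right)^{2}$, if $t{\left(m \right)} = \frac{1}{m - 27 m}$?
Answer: $\frac{478237253209}{456976} \approx 1.0465 \cdot 10^{6}$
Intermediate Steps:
$t{\left(m \right)} = - \frac{1}{26 m}$ ($t{\left(m \right)} = \frac{1}{\left(-26\right) m} = - \frac{1}{26 m}$)
$\left(t{\left(26 \right)} + 1023\right)^{2} = \left(- \frac{1}{26 \cdot 26} + 1023\right)^{2} = \left(\left(- \frac{1}{26}\right) \frac{1}{26} + 1023\right)^{2} = \left(- \frac{1}{676} + 1023\right)^{2} = \left(\frac{691547}{676}\right)^{2} = \frac{478237253209}{456976}$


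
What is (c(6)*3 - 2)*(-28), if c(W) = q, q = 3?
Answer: -196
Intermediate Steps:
c(W) = 3
(c(6)*3 - 2)*(-28) = (3*3 - 2)*(-28) = (9 - 2)*(-28) = 7*(-28) = -196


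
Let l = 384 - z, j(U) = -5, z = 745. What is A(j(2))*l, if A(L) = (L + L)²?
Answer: -36100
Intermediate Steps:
l = -361 (l = 384 - 1*745 = 384 - 745 = -361)
A(L) = 4*L² (A(L) = (2*L)² = 4*L²)
A(j(2))*l = (4*(-5)²)*(-361) = (4*25)*(-361) = 100*(-361) = -36100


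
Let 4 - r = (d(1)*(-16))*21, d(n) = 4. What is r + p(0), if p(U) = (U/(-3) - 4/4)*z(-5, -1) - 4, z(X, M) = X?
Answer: 1349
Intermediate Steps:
r = 1348 (r = 4 - 4*(-16)*21 = 4 - (-64)*21 = 4 - 1*(-1344) = 4 + 1344 = 1348)
p(U) = 1 + 5*U/3 (p(U) = (U/(-3) - 4/4)*(-5) - 4 = (U*(-⅓) - 4*¼)*(-5) - 4 = (-U/3 - 1)*(-5) - 4 = (-1 - U/3)*(-5) - 4 = (5 + 5*U/3) - 4 = 1 + 5*U/3)
r + p(0) = 1348 + (1 + (5/3)*0) = 1348 + (1 + 0) = 1348 + 1 = 1349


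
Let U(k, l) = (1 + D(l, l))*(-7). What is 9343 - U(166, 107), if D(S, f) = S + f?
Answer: 10848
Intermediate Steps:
U(k, l) = -7 - 14*l (U(k, l) = (1 + (l + l))*(-7) = (1 + 2*l)*(-7) = -7 - 14*l)
9343 - U(166, 107) = 9343 - (-7 - 14*107) = 9343 - (-7 - 1498) = 9343 - 1*(-1505) = 9343 + 1505 = 10848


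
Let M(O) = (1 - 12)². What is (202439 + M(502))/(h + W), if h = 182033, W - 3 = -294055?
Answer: -202560/112019 ≈ -1.8083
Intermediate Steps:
W = -294052 (W = 3 - 294055 = -294052)
M(O) = 121 (M(O) = (-11)² = 121)
(202439 + M(502))/(h + W) = (202439 + 121)/(182033 - 294052) = 202560/(-112019) = 202560*(-1/112019) = -202560/112019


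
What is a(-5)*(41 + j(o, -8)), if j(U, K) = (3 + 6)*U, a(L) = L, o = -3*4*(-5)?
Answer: -2905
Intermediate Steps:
o = 60 (o = -12*(-5) = 60)
j(U, K) = 9*U
a(-5)*(41 + j(o, -8)) = -5*(41 + 9*60) = -5*(41 + 540) = -5*581 = -2905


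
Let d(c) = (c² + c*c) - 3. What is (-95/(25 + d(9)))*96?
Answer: -1140/23 ≈ -49.565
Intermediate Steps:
d(c) = -3 + 2*c² (d(c) = (c² + c²) - 3 = 2*c² - 3 = -3 + 2*c²)
(-95/(25 + d(9)))*96 = (-95/(25 + (-3 + 2*9²)))*96 = (-95/(25 + (-3 + 2*81)))*96 = (-95/(25 + (-3 + 162)))*96 = (-95/(25 + 159))*96 = (-95/184)*96 = ((1/184)*(-95))*96 = -95/184*96 = -1140/23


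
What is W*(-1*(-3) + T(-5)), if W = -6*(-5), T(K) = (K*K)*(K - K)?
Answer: 90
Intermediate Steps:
T(K) = 0 (T(K) = K²*0 = 0)
W = 30
W*(-1*(-3) + T(-5)) = 30*(-1*(-3) + 0) = 30*(3 + 0) = 30*3 = 90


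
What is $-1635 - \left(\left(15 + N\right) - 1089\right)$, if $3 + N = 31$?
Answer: $-589$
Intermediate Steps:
$N = 28$ ($N = -3 + 31 = 28$)
$-1635 - \left(\left(15 + N\right) - 1089\right) = -1635 - \left(\left(15 + 28\right) - 1089\right) = -1635 - \left(43 - 1089\right) = -1635 - -1046 = -1635 + 1046 = -589$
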